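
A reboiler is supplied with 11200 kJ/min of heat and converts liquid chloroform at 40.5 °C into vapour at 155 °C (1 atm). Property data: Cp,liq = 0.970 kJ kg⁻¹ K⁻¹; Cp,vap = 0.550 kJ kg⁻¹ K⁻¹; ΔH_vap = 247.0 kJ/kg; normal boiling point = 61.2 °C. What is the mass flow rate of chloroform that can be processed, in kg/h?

Δh = 0.970×(61.2−40.5) + 247.0 + 0.550×(155−61.2) = 318.67 kJ/kg
Q = 11200 kJ/min = 186.67 kJ/s = 672000 kJ/h
ṁ = Q/Δh = 672000 / 318.67 = 2108.8 kg/h

ṁ = 2110 kg/h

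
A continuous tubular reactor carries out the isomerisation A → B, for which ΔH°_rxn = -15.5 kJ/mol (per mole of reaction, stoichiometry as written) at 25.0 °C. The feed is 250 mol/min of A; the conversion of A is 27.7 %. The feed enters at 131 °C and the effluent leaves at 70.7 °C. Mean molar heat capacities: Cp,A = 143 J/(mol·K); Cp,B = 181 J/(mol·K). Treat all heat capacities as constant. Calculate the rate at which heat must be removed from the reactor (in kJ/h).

Extent of reaction ξ = 0.277 × 250 = 69.25 mol/min
Reaction term: ξ·ΔH°_rxn = 69.25 × -15.5 = -1073.4 kJ/min
Sensible, feed 131→25 °C: -3789.5 kJ/min
Outlet flows (mol/min): A 180.75, B 69.25
Sensible, products 25→70.7 °C: 1754 kJ/min
Q = ΔH = -3108.8 kJ/min = -51.814 kW
Heat removed = 186530 kJ/h

Q_out = 187000 kJ/h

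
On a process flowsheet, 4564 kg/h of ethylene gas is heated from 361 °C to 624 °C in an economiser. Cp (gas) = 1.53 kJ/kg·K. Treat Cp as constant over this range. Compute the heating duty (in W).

Q = ṁ·Cp·ΔT = 4564 × 1.53 × (624 − 361) = 1.8365e+06 kJ/h
Converting: 1.8365e+06 / 3600 s = 510.14 kW
Heating duty = 510140 W

Q = 510000 W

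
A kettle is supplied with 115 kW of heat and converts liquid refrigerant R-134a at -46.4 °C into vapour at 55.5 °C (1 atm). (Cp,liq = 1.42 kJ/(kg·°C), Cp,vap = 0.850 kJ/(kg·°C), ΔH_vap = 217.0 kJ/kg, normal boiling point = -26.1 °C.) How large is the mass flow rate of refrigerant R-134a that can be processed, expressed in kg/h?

Δh = 1.42×(-26.1−-46.4) + 217.0 + 0.850×(55.5−-26.1) = 315.19 kJ/kg
Q = 115 kW = 115 kJ/s = 414000 kJ/h
ṁ = Q/Δh = 414000 / 315.19 = 1313.5 kg/h

ṁ = 1310 kg/h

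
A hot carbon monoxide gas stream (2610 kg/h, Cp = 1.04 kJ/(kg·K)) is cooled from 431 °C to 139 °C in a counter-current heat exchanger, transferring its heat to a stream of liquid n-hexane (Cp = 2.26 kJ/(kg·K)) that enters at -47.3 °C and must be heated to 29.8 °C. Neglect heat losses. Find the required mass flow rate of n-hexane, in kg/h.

Heat released by hot stream: Q = 2610 × 1.04 × (431 − 139) = 792600 kJ/h
Energy balance on cold side (adiabatic exchanger): Q = ṁ_c·Cp_c·(T_c,out − T_c,in)
ṁ_c = 792600 / [2.26 × (29.8 − -47.3)] = 4548.8 kg/h

ṁ_c = 4550 kg/h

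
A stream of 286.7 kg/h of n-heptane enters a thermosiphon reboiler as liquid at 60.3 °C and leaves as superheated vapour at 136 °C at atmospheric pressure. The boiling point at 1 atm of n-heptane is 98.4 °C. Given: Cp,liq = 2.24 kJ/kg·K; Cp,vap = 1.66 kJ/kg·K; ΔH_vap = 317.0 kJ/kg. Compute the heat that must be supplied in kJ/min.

liquid 60.3→98.4 °C: 85.344 kJ/kg
vaporisation at 98.4 °C: 317 kJ/kg
vapour 98.4→136 °C: 62.416 kJ/kg
Δh = 85.344 + 317 + 62.416 = 464.76 kJ/kg
Q = ṁ·Δh = 286.7 kg/h × 464.76 kJ/kg = 133250 kJ/h
|Q| = 37.013 kW = 2220.8 kJ/min

Q = 2220 kJ/min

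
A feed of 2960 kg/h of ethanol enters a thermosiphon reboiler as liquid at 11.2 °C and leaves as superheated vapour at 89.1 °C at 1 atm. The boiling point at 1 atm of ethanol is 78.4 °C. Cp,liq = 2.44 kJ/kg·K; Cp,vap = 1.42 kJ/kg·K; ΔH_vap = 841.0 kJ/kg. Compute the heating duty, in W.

liquid 11.2→78.4 °C: 163.97 kJ/kg
vaporisation at 78.4 °C: 841 kJ/kg
vapour 78.4→89.1 °C: 15.194 kJ/kg
Δh = 163.97 + 841 + 15.194 = 1020.2 kJ/kg
Q = ṁ·Δh = 2960 kg/h × 1020.2 kJ/kg = 3.0197e+06 kJ/h
|Q| = 838.8 kW = 838800 W

Q = 839000 W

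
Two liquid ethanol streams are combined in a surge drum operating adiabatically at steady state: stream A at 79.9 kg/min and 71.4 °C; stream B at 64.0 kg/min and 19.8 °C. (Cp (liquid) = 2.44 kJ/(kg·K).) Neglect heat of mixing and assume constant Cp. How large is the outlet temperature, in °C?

T_out = 48.5 °C

No heat crosses the boundary, so H_out = H_in.
Σ ṁᵢCp,ᵢTᵢ = 79.9×2.44×71.4 + 64.0×2.44×19.8 = 17012
Σ ṁᵢCp,ᵢ = 79.9×2.44 + 64.0×2.44 = 351.12
T_out = 17012 / 351.12 = 48.451 °C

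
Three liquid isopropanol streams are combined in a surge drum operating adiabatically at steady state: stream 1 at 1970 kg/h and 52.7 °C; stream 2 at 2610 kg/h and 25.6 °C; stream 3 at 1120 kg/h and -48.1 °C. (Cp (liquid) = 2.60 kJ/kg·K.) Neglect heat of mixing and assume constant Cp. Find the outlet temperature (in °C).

T_out = 20.5 °C

Energy balance with Q = 0: Σ ṁᵢCp,ᵢ(T_out − Tᵢ) = 0
Σ ṁᵢCp,ᵢTᵢ = 1970×2.60×52.7 + 2610×2.60×25.6 + 1120×2.60×-48.1 = 303580
Σ ṁᵢCp,ᵢ = 1970×2.60 + 2610×2.60 + 1120×2.60 = 14820
T_out = 303580 / 14820 = 20.485 °C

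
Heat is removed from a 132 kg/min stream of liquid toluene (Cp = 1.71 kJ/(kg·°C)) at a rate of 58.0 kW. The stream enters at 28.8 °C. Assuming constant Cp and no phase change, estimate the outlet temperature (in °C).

T_out = 13.4 °C

Q = 58.0 kW = 3480 kJ/min
ΔT = Q/(ṁ·Cp) = 3480/(132×1.71) = 15.417 K
T_out = 28.8 − 15.417 = 13.383 °C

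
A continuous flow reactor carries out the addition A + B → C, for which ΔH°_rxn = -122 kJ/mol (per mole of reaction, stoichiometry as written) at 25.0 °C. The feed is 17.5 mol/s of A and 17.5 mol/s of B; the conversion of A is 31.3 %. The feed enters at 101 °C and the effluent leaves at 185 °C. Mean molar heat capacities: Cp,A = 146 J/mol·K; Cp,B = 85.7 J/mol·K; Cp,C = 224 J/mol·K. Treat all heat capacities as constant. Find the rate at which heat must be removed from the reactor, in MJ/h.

Q_out = 1200 MJ/h

Extent of reaction ξ = 0.313 × 17.5 = 5.4775 mol/s
Reaction term: ξ·ΔH°_rxn = 5.4775 × -122 = -668.25 kJ/s
Sensible, feed 101→25 °C: -308.16 kJ/s
Outlet flows (mol/s): A 12.023, B 12.023, C 5.4775
Sensible, products 25→185 °C: 642.01 kJ/s
Q = ΔH = -334.4 kJ/s = -334.4 kW
Heat removed = 1203.9 MJ/h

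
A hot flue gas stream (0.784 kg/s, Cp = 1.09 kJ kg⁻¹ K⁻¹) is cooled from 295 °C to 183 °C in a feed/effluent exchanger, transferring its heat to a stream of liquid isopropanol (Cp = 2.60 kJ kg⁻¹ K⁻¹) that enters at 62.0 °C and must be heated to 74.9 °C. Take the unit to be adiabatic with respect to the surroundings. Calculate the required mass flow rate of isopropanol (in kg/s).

ṁ_c = 2.85 kg/s

Heat released by hot stream: Q = 0.784 × 1.09 × (295 − 183) = 95.711 kJ/s
Energy balance on cold side (adiabatic exchanger): Q = ṁ_c·Cp_c·(T_c,out − T_c,in)
ṁ_c = 95.711 / [2.60 × (74.9 − 62.0)] = 2.8536 kg/s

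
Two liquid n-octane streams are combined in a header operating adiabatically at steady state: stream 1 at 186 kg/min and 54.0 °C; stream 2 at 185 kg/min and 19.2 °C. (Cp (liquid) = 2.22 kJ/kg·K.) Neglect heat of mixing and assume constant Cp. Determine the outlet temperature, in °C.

T_out = 36.6 °C

Adiabatic, steady state ⇒ Σ ṁᵢCp,ᵢ(T_out − Tᵢ) = 0
Σ ṁᵢCp,ᵢTᵢ = 186×2.22×54.0 + 185×2.22×19.2 = 30183
Σ ṁᵢCp,ᵢ = 186×2.22 + 185×2.22 = 823.62
T_out = 30183 / 823.62 = 36.647 °C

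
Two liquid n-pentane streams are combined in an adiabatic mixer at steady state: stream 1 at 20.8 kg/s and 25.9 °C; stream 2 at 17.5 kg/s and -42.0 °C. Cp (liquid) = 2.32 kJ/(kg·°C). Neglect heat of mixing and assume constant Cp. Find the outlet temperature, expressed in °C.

T_out = -5.12 °C

No heat crosses the boundary, so H_out = H_in.
Σ ṁᵢCp,ᵢTᵢ = 20.8×2.32×25.9 + 17.5×2.32×-42.0 = -455.37
Σ ṁᵢCp,ᵢ = 20.8×2.32 + 17.5×2.32 = 88.856
T_out = -455.37 / 88.856 = -5.1248 °C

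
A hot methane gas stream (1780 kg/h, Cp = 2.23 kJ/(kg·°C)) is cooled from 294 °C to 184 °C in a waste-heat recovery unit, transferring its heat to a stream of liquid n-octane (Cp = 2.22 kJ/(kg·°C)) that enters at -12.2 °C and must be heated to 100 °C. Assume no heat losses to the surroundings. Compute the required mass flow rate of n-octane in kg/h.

ṁ_c = 1750 kg/h

Heat released by hot stream: Q = 1780 × 2.23 × (294 − 184) = 436630 kJ/h
Energy balance on cold side (adiabatic exchanger): Q = ṁ_c·Cp_c·(T_c,out − T_c,in)
ṁ_c = 436630 / [2.22 × (100 − -12.2)] = 1753 kg/h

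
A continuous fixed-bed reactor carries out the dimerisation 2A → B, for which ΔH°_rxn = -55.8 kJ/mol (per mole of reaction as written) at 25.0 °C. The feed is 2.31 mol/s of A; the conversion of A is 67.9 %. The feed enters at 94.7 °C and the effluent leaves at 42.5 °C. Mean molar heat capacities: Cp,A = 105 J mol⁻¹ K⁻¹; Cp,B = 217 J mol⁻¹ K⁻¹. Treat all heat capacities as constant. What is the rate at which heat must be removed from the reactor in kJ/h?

Extent of reaction ξ = 0.679 × 2.31 / 2 = 0.78425 mol/s
Reaction term: ξ·ΔH°_rxn = 0.78425 × -55.8 = -43.761 kJ/s
Sensible, feed 94.7→25 °C: -16.906 kJ/s
Outlet flows (mol/s): A 0.74151, B 0.78425
Sensible, products 25→42.5 °C: 4.3407 kJ/s
Q = ΔH = -56.326 kJ/s = -56.326 kW
Heat removed = 202770 kJ/h

Q_out = 203000 kJ/h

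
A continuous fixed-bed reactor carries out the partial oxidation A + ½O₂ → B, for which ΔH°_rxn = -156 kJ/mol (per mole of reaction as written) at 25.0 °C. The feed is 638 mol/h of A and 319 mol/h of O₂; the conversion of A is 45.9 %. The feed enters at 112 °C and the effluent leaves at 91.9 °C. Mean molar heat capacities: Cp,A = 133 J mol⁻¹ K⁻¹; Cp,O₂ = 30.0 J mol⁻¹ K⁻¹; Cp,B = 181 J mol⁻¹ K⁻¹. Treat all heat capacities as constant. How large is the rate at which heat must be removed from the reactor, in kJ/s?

Q_out = 13.0 kJ/s

Extent of reaction ξ = 0.459 × 638 = 292.84 mol/h
Reaction term: ξ·ΔH°_rxn = 292.84 × -156 = -45683 kJ/h
Sensible, feed 112→25 °C: -8214.9 kJ/h
Outlet flows (mol/h): A 345.16, O₂ 172.58, B 292.84
Sensible, products 25→91.9 °C: 6963.5 kJ/h
Q = ΔH = -46935 kJ/h = -13.037 kW
Heat removed = 13.037 kJ/s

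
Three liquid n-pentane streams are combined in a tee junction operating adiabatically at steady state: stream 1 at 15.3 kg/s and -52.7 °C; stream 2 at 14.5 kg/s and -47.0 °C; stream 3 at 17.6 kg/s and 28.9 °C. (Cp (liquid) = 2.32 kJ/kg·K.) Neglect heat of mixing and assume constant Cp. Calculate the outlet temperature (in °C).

T_out = -20.7 °C

Energy balance with Q = 0: Σ ṁᵢCp,ᵢ(T_out − Tᵢ) = 0
Σ ṁᵢCp,ᵢTᵢ = 15.3×2.32×-52.7 + 14.5×2.32×-47.0 + 17.6×2.32×28.9 = -2271.7
Σ ṁᵢCp,ᵢ = 15.3×2.32 + 14.5×2.32 + 17.6×2.32 = 109.97
T_out = -2271.7 / 109.97 = -20.658 °C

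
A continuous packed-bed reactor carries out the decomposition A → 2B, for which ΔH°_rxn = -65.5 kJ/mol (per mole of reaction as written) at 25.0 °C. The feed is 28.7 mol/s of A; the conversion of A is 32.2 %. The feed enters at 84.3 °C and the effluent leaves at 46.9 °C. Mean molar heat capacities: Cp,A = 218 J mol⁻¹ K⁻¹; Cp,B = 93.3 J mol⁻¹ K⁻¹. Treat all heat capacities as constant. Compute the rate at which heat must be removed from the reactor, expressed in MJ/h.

Extent of reaction ξ = 0.322 × 28.7 = 9.2414 mol/s
Reaction term: ξ·ΔH°_rxn = 9.2414 × -65.5 = -605.31 kJ/s
Sensible, feed 84.3→25 °C: -371.02 kJ/s
Outlet flows (mol/s): A 19.459, B 18.483
Sensible, products 25→46.9 °C: 130.66 kJ/s
Q = ΔH = -845.66 kJ/s = -845.66 kW
Heat removed = 3044.4 MJ/h

Q_out = 3040 MJ/h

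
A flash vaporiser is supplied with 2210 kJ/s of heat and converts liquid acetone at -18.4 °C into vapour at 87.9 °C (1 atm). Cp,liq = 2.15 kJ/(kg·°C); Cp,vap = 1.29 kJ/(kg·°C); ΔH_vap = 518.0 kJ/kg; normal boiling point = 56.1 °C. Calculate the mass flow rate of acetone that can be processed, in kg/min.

ṁ = 184 kg/min

Δh = 2.15×(56.1−-18.4) + 518.0 + 1.29×(87.9−56.1) = 719.2 kJ/kg
Q = 2210 kJ/s = 2210 kJ/s = 132600 kJ/min
ṁ = Q/Δh = 132600 / 719.2 = 184.37 kg/min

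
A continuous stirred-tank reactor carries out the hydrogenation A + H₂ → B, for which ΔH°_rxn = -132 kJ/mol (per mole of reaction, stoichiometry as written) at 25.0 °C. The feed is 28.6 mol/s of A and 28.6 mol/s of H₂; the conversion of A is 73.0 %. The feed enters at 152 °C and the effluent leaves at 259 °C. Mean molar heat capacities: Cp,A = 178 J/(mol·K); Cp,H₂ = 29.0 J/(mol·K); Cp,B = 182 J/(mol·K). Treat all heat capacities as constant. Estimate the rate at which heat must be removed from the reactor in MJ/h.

Extent of reaction ξ = 0.730 × 28.6 = 20.878 mol/s
Reaction term: ξ·ΔH°_rxn = 20.878 × -132 = -2755.9 kJ/s
Sensible, feed 152→25 °C: -751.87 kJ/s
Outlet flows (mol/s): A 7.722, H₂ 7.722, B 20.878
Sensible, products 25→259 °C: 1263.2 kJ/s
Q = ΔH = -2244.6 kJ/s = -2244.6 kW
Heat removed = 8080.5 MJ/h

Q_out = 8080 MJ/h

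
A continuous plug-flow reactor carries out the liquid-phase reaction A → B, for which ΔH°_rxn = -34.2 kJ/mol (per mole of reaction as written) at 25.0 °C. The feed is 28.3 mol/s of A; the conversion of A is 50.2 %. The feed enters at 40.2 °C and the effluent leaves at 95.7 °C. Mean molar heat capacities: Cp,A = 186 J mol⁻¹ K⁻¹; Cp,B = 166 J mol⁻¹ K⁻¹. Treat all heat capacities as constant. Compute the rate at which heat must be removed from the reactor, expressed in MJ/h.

Extent of reaction ξ = 0.502 × 28.3 = 14.207 mol/s
Reaction term: ξ·ΔH°_rxn = 14.207 × -34.2 = -485.87 kJ/s
Sensible, feed 40.2→25 °C: -80.01 kJ/s
Outlet flows (mol/s): A 14.093, B 14.207
Sensible, products 25→95.7 °C: 352.06 kJ/s
Q = ΔH = -213.81 kJ/s = -213.81 kW
Heat removed = 769.73 MJ/h

Q_out = 770 MJ/h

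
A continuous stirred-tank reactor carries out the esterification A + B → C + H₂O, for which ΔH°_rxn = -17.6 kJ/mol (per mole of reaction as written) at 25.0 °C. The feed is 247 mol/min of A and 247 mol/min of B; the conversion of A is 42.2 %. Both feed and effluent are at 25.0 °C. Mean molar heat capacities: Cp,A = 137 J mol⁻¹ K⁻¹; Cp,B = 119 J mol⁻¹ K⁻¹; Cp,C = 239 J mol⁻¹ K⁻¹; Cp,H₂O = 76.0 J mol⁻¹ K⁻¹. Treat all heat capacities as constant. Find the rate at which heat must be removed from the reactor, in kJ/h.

Extent of reaction ξ = 0.422 × 247 = 104.23 mol/min
Reaction term: ξ·ΔH°_rxn = 104.23 × -17.6 = -1834.5 kJ/min
Q = ΔH = -1834.5 kJ/min = -30.575 kW
Heat removed = 110070 kJ/h

Q_out = 110000 kJ/h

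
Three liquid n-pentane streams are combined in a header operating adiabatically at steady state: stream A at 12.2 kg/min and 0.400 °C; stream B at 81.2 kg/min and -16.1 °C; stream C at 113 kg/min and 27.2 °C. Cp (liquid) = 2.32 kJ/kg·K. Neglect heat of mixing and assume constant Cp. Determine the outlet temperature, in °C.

T_out = 8.58 °C

Adiabatic, steady state ⇒ Σ ṁᵢCp,ᵢ(T_out − Tᵢ) = 0
Σ ṁᵢCp,ᵢTᵢ = 12.2×2.32×0.400 + 81.2×2.32×-16.1 + 113×2.32×27.2 = 4109.1
Σ ṁᵢCp,ᵢ = 12.2×2.32 + 81.2×2.32 + 113×2.32 = 478.85
T_out = 4109.1 / 478.85 = 8.5812 °C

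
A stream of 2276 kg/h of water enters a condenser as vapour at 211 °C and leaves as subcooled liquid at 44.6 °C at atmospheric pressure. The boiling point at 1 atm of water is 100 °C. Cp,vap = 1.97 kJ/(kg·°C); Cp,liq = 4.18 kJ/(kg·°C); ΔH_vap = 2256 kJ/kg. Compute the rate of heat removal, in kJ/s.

vapour 211→100 °C: -218.67 kJ/kg
condensation at 100 °C: -2256 kJ/kg
liquid 100→44.6 °C: -231.57 kJ/kg
Δh = -218.67 + -2256 + -231.57 = -2706.2 kJ/kg
Q = ṁ·Δh = 2276 kg/h × -2706.2 kJ/kg = -6.1594e+06 kJ/h
|Q| = 1710.9 kW

Q_c = 1710 kJ/s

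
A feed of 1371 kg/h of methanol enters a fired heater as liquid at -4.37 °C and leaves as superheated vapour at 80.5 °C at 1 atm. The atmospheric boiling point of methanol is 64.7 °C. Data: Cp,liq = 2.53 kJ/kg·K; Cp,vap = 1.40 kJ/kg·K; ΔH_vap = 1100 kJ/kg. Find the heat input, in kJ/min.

Q = 29600 kJ/min

liquid -4.37→64.7 °C: 174.75 kJ/kg
vaporisation at 64.7 °C: 1100 kJ/kg
vapour 64.7→80.5 °C: 22.12 kJ/kg
Δh = 174.75 + 1100 + 22.12 = 1296.9 kJ/kg
Q = ṁ·Δh = 1371 kg/h × 1296.9 kJ/kg = 1.778e+06 kJ/h
|Q| = 493.89 kW = 29633 kJ/min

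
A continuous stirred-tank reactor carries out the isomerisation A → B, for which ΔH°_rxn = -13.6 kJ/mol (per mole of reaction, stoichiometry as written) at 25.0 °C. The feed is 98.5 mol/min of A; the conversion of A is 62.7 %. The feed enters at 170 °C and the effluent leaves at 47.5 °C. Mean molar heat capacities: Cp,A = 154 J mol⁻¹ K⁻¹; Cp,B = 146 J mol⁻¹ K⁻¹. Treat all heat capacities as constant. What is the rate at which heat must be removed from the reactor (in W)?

Extent of reaction ξ = 0.627 × 98.5 = 61.76 mol/min
Reaction term: ξ·ΔH°_rxn = 61.76 × -13.6 = -839.93 kJ/min
Sensible, feed 170→25 °C: -2199.5 kJ/min
Outlet flows (mol/min): A 36.74, B 61.76
Sensible, products 25→47.5 °C: 330.19 kJ/min
Q = ΔH = -2709.2 kJ/min = -45.154 kW
Heat removed = 45154 W

Q_out = 45200 W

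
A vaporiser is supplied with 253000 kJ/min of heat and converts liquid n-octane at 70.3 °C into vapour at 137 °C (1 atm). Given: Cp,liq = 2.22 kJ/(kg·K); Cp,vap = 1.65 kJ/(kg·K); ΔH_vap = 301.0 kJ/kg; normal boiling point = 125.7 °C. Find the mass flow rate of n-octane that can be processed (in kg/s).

ṁ = 9.53 kg/s

Δh = 2.22×(125.7−70.3) + 301.0 + 1.65×(137−125.7) = 442.63 kJ/kg
Q = 253000 kJ/min = 4216.7 kJ/s = 4216.7 kJ/s
ṁ = Q/Δh = 4216.7 / 442.63 = 9.5263 kg/s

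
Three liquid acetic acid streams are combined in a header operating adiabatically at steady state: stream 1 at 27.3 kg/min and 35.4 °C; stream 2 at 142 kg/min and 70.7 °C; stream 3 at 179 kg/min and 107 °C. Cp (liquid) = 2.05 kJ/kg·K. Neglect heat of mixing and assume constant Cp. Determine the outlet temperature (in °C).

Adiabatic, steady state ⇒ Σ ṁᵢCp,ᵢ(T_out − Tᵢ) = 0
T_out = Σ ṁᵢCp,ᵢTᵢ / Σ ṁᵢCp,ᵢ
      = 61826 / 714.01 = 86.589 °C

T_out = 86.6 °C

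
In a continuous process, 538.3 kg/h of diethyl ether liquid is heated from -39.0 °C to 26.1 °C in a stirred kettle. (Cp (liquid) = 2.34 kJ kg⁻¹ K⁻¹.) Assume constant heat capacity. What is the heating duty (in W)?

Q = ṁ·Cp·ΔT = 538.3 × 2.34 × (26.1 − -39.0) = 82001 kJ/h
Converting: 82001 / 3600 s = 22.778 kW
Heating duty = 22778 W

Q = 22800 W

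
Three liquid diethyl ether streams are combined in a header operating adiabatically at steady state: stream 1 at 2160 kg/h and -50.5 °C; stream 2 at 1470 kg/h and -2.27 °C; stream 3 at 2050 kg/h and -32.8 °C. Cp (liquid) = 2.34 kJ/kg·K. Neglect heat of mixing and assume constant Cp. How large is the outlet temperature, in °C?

No heat crosses the boundary, so H_out = H_in.
T_out = Σ ṁᵢCp,ᵢTᵢ / Σ ṁᵢCp,ᵢ
      = -420400 / 13291 = -31.63 °C

T_out = -31.6 °C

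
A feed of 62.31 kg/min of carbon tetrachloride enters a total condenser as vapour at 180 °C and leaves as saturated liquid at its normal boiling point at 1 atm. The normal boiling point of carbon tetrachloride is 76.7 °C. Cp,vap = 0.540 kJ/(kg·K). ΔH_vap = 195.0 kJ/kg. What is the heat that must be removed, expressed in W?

vapour 180→76.7 °C: -55.782 kJ/kg
condensation at 76.7 °C: -195 kJ/kg
Δh = -55.782 + -195 = -250.78 kJ/kg
Q = ṁ·Δh = 62.31 kg/min × -250.78 kJ/kg = -15626 kJ/min
|Q| = 260.44 kW = 260440 W

Q_c = 260000 W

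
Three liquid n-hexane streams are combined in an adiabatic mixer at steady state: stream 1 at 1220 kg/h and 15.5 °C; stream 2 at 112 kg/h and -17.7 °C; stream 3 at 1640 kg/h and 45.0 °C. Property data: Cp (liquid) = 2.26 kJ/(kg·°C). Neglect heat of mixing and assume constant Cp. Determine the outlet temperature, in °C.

T_out = 30.5 °C

Adiabatic, steady state ⇒ Σ ṁᵢCp,ᵢ(T_out − Tᵢ) = 0
T_out = Σ ṁᵢCp,ᵢTᵢ / Σ ṁᵢCp,ᵢ
      = 205040 / 6716.7 = 30.527 °C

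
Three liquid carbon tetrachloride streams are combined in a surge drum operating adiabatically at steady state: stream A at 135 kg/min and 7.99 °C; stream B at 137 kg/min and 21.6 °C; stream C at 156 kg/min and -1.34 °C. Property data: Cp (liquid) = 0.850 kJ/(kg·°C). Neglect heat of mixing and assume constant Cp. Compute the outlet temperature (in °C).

T_out = 8.95 °C

Energy balance with Q = 0: Σ ṁᵢCp,ᵢ(T_out − Tᵢ) = 0
T_out = Σ ṁᵢCp,ᵢTᵢ / Σ ṁᵢCp,ᵢ
      = 3254.5 / 363.8 = 8.9458 °C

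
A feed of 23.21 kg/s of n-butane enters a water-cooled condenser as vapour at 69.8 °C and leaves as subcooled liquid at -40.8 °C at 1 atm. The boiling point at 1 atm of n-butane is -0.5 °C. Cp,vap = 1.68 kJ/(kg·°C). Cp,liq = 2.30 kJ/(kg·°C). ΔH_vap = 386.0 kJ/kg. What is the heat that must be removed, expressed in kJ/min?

vapour 69.8→-0.5 °C: -118.1 kJ/kg
condensation at -0.5 °C: -386 kJ/kg
liquid -0.5→-40.8 °C: -92.69 kJ/kg
Δh = -118.1 + -386 + -92.69 = -596.79 kJ/kg
Q = ṁ·Δh = 23.21 kg/s × -596.79 kJ/kg = -13852 kJ/s
|Q| = 13852 kW = 831100 kJ/min

Q_c = 831000 kJ/min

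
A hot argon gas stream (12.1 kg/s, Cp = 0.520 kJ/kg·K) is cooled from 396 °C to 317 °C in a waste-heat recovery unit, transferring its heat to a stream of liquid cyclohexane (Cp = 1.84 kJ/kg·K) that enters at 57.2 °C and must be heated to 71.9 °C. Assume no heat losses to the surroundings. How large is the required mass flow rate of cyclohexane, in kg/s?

ṁ_c = 18.4 kg/s

Heat released by hot stream: Q = 12.1 × 0.520 × (396 − 317) = 497.07 kJ/s
Energy balance on cold side (adiabatic exchanger): Q = ṁ_c·Cp_c·(T_c,out − T_c,in)
ṁ_c = 497.07 / [1.84 × (71.9 − 57.2)] = 18.377 kg/s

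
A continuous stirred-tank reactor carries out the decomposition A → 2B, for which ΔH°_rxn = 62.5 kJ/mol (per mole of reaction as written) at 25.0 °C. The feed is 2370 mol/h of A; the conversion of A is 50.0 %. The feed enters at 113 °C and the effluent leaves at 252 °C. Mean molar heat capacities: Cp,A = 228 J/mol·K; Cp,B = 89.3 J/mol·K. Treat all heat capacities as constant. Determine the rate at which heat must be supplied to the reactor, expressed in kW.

Q_in = 37.7 kW

Extent of reaction ξ = 0.500 × 2370 = 1185 mol/h
Reaction term: ξ·ΔH°_rxn = 1185 × 62.5 = 74062 kJ/h
Sensible, feed 113→25 °C: -47552 kJ/h
Outlet flows (mol/h): A 1185, B 2370
Sensible, products 25→252 °C: 109370 kJ/h
Q = ΔH = 135880 kJ/h = 37.746 kW
Heat supplied = 37.746 kW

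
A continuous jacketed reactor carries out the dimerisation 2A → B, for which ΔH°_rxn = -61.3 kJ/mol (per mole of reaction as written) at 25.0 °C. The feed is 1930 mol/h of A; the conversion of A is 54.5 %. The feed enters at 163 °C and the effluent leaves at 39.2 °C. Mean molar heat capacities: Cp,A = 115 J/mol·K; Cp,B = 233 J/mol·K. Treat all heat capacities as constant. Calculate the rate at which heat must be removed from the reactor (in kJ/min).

Q_out = 995 kJ/min

Extent of reaction ξ = 0.545 × 1930 / 2 = 525.93 mol/h
Reaction term: ξ·ΔH°_rxn = 525.93 × -61.3 = -32239 kJ/h
Sensible, feed 163→25 °C: -30629 kJ/h
Outlet flows (mol/h): A 878.15, B 525.93
Sensible, products 25→39.2 °C: 3174.1 kJ/h
Q = ΔH = -59694 kJ/h = -16.582 kW
Heat removed = 994.9 kJ/min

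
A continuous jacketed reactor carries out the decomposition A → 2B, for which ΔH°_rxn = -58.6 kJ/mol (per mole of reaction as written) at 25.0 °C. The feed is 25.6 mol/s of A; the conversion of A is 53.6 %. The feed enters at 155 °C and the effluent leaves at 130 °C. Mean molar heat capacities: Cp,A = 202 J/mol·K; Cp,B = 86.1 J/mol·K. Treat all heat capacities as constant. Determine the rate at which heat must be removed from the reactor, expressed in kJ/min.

Extent of reaction ξ = 0.536 × 25.6 = 13.722 mol/s
Reaction term: ξ·ΔH°_rxn = 13.722 × -58.6 = -804.09 kJ/s
Sensible, feed 155→25 °C: -672.26 kJ/s
Outlet flows (mol/s): A 11.878, B 27.443
Sensible, products 25→130 °C: 500.04 kJ/s
Q = ΔH = -976.3 kJ/s = -976.3 kW
Heat removed = 58578 kJ/min

Q_out = 58600 kJ/min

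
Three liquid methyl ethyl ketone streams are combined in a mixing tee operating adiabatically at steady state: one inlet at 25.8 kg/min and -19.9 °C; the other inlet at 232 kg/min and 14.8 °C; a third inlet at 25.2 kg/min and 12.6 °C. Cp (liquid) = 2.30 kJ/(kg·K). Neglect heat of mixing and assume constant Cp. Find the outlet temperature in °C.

Energy balance with Q = 0: Σ ṁᵢCp,ᵢ(T_out − Tᵢ) = 0
Σ ṁᵢCp,ᵢTᵢ = 25.8×2.30×-19.9 + 232×2.30×14.8 + 25.2×2.30×12.6 = 7446.7
Σ ṁᵢCp,ᵢ = 25.8×2.30 + 232×2.30 + 25.2×2.30 = 650.9
T_out = 7446.7 / 650.9 = 11.441 °C

T_out = 11.4 °C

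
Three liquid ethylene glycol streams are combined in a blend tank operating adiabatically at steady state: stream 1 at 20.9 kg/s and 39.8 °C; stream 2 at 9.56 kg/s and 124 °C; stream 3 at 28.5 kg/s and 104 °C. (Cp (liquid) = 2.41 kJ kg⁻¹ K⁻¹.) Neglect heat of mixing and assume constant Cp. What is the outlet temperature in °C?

T_out = 84.5 °C

Energy balance with Q = 0: Σ ṁᵢCp,ᵢ(T_out − Tᵢ) = 0
Σ ṁᵢCp,ᵢTᵢ = 20.9×2.41×39.8 + 9.56×2.41×124 + 28.5×2.41×104 = 12005
Σ ṁᵢCp,ᵢ = 20.9×2.41 + 9.56×2.41 + 28.5×2.41 = 142.09
T_out = 12005 / 142.09 = 84.485 °C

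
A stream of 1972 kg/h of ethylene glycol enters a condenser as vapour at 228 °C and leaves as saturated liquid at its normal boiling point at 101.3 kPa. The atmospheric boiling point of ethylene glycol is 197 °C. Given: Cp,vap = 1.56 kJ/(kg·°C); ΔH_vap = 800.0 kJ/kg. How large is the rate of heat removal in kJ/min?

vapour 228→197 °C: -48.36 kJ/kg
condensation at 197 °C: -800 kJ/kg
Δh = -48.36 + -800 = -848.36 kJ/kg
Q = ṁ·Δh = 1972 kg/h × -848.36 kJ/kg = -1.673e+06 kJ/h
|Q| = 464.71 kW = 27883 kJ/min

Q_c = 27900 kJ/min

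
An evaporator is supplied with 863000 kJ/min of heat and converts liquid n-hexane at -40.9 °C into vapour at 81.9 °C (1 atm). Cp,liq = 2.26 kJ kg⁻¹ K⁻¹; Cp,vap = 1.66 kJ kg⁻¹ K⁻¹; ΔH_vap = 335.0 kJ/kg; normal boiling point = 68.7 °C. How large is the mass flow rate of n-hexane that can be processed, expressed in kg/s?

Δh = 2.26×(68.7−-40.9) + 335.0 + 1.66×(81.9−68.7) = 604.61 kJ/kg
Q = 863000 kJ/min = 14383 kJ/s = 14383 kJ/s
ṁ = Q/Δh = 14383 / 604.61 = 23.79 kg/s

ṁ = 23.8 kg/s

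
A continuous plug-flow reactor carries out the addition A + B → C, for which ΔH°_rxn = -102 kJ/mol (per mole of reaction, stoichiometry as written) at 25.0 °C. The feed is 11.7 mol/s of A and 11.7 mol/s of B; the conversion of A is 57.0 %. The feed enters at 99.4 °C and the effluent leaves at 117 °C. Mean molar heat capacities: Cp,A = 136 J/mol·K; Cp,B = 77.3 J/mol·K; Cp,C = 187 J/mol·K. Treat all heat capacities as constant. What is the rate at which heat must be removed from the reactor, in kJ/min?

Q_out = 39100 kJ/min

Extent of reaction ξ = 0.570 × 11.7 = 6.669 mol/s
Reaction term: ξ·ΔH°_rxn = 6.669 × -102 = -680.24 kJ/s
Sensible, feed 99.4→25 °C: -185.67 kJ/s
Outlet flows (mol/s): A 5.031, B 5.031, C 6.669
Sensible, products 25→117 °C: 213.46 kJ/s
Q = ΔH = -652.45 kJ/s = -652.45 kW
Heat removed = 39147 kJ/min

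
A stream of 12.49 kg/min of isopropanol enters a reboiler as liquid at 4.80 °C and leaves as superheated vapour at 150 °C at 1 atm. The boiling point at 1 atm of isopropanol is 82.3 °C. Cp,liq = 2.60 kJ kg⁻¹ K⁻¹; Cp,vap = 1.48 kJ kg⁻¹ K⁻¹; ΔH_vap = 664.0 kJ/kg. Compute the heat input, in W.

liquid 4.80→82.3 °C: 201.5 kJ/kg
vaporisation at 82.3 °C: 664 kJ/kg
vapour 82.3→150 °C: 100.2 kJ/kg
Δh = 201.5 + 664 + 100.2 = 965.7 kJ/kg
Q = ṁ·Δh = 12.49 kg/min × 965.7 kJ/kg = 12062 kJ/min
|Q| = 201.03 kW = 201030 W

Q = 201000 W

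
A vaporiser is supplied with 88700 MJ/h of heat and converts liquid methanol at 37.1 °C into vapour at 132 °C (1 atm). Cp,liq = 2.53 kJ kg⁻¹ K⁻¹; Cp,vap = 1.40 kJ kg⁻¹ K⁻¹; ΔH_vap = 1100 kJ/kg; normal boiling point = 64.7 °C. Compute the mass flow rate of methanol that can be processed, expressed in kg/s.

ṁ = 19.5 kg/s

Δh = 2.53×(64.7−37.1) + 1100 + 1.40×(132−64.7) = 1264 kJ/kg
Q = 88700 MJ/h = 24639 kJ/s = 24639 kJ/s
ṁ = Q/Δh = 24639 / 1264 = 19.492 kg/s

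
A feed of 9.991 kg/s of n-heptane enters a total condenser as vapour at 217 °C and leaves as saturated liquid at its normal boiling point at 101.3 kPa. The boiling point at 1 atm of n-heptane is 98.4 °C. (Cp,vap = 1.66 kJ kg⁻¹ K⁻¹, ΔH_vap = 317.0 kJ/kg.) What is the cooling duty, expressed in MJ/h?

vapour 217→98.4 °C: -196.88 kJ/kg
condensation at 98.4 °C: -317 kJ/kg
Δh = -196.88 + -317 = -513.88 kJ/kg
Q = ṁ·Δh = 9.991 kg/s × -513.88 kJ/kg = -5134.1 kJ/s
|Q| = 5134.1 kW = 18483 MJ/h

Q_c = 18500 MJ/h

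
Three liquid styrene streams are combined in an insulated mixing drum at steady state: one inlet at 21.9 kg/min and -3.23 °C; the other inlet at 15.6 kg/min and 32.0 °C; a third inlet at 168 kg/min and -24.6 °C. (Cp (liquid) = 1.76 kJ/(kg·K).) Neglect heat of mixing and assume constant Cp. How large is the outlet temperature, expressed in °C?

T_out = -18.0 °C

Adiabatic, steady state ⇒ Σ ṁᵢCp,ᵢ(T_out − Tᵢ) = 0
T_out = Σ ṁᵢCp,ᵢTᵢ / Σ ṁᵢCp,ᵢ
      = -6519.6 / 361.68 = -18.026 °C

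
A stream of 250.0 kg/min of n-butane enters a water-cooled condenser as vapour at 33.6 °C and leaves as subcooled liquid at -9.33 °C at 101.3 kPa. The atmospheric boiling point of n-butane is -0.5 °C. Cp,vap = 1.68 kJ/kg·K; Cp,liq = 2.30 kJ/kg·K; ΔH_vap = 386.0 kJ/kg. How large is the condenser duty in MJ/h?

Q_c = 6950 MJ/h

vapour 33.6→-0.5 °C: -57.288 kJ/kg
condensation at -0.5 °C: -386 kJ/kg
liquid -0.5→-9.33 °C: -20.309 kJ/kg
Δh = -57.288 + -386 + -20.309 = -463.6 kJ/kg
Q = ṁ·Δh = 250.0 kg/min × -463.6 kJ/kg = -115900 kJ/min
|Q| = 1931.7 kW = 6954 MJ/h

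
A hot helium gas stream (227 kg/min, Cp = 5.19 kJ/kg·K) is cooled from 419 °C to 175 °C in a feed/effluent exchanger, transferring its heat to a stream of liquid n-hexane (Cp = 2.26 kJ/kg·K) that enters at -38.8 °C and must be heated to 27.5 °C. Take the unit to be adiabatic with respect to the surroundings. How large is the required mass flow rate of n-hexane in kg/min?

Heat released by hot stream: Q = 227 × 5.19 × (419 − 175) = 287460 kJ/min
Energy balance on cold side (adiabatic exchanger): Q = ṁ_c·Cp_c·(T_c,out − T_c,in)
ṁ_c = 287460 / [2.26 × (27.5 − -38.8)] = 1918.5 kg/min

ṁ_c = 1920 kg/min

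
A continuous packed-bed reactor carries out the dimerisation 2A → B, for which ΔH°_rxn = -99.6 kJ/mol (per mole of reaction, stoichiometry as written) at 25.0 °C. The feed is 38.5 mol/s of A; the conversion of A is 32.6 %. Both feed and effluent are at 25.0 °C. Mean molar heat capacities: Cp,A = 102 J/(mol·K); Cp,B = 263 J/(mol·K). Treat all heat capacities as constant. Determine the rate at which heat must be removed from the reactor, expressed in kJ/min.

Extent of reaction ξ = 0.326 × 38.5 / 2 = 6.2755 mol/s
Reaction term: ξ·ΔH°_rxn = 6.2755 × -99.6 = -625.04 kJ/s
Q = ΔH = -625.04 kJ/s = -625.04 kW
Heat removed = 37502 kJ/min

Q_out = 37500 kJ/min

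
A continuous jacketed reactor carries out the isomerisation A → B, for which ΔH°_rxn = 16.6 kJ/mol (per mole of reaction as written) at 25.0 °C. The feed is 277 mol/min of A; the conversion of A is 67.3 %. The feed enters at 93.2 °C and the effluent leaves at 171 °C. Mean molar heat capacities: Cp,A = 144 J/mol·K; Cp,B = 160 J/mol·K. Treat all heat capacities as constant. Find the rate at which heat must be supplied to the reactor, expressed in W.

Q_in = 111000 W

Extent of reaction ξ = 0.673 × 277 = 186.42 mol/min
Reaction term: ξ·ΔH°_rxn = 186.42 × 16.6 = 3094.6 kJ/min
Sensible, feed 93.2→25 °C: -2720.4 kJ/min
Outlet flows (mol/min): A 90.579, B 186.42
Sensible, products 25→171 °C: 6259.1 kJ/min
Q = ΔH = 6633.4 kJ/min = 110.56 kW
Heat supplied = 110560 W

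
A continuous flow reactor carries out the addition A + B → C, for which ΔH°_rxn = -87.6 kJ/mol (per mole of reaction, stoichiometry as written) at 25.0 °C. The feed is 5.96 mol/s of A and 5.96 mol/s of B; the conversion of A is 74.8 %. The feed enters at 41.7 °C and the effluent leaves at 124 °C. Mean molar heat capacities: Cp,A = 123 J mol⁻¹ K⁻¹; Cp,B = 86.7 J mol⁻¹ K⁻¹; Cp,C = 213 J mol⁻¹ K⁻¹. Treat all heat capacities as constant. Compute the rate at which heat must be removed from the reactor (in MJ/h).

Extent of reaction ξ = 0.748 × 5.96 = 4.4581 mol/s
Reaction term: ξ·ΔH°_rxn = 4.4581 × -87.6 = -390.53 kJ/s
Sensible, feed 41.7→25 °C: -20.872 kJ/s
Outlet flows (mol/s): A 1.5019, B 1.5019, C 4.4581
Sensible, products 25→124 °C: 125.19 kJ/s
Q = ΔH = -286.21 kJ/s = -286.21 kW
Heat removed = 1030.4 MJ/h

Q_out = 1030 MJ/h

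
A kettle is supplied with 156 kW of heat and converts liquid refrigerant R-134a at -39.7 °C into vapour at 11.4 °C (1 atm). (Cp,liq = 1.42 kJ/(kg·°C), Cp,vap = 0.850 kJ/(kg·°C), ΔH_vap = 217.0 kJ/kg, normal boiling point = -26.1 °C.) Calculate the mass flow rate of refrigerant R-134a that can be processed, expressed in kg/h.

Δh = 1.42×(-26.1−-39.7) + 217.0 + 0.850×(11.4−-26.1) = 268.19 kJ/kg
Q = 156 kW = 156 kJ/s = 561600 kJ/h
ṁ = Q/Δh = 561600 / 268.19 = 2094.1 kg/h

ṁ = 2090 kg/h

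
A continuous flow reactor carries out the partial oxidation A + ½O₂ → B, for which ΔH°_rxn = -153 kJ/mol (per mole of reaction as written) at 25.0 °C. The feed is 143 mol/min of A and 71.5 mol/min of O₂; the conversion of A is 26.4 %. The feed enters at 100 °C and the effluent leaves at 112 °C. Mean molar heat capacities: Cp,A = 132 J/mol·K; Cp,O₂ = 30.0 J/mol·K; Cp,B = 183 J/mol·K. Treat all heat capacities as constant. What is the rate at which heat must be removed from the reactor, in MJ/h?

Extent of reaction ξ = 0.264 × 143 = 37.752 mol/min
Reaction term: ξ·ΔH°_rxn = 37.752 × -153 = -5776.1 kJ/min
Sensible, feed 100→25 °C: -1576.6 kJ/min
Outlet flows (mol/min): A 105.25, O₂ 52.624, B 37.752
Sensible, products 25→112 °C: 1947.1 kJ/min
Q = ΔH = -5405.6 kJ/min = -90.093 kW
Heat removed = 324.33 MJ/h

Q_out = 324 MJ/h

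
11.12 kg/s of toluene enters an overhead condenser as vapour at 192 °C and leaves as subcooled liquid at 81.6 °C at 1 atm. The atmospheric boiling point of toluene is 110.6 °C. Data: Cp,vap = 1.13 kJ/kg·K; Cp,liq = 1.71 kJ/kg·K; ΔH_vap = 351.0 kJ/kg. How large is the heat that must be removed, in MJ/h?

Q_c = 19700 MJ/h

vapour 192→110.6 °C: -91.982 kJ/kg
condensation at 110.6 °C: -351 kJ/kg
liquid 110.6→81.6 °C: -49.59 kJ/kg
Δh = -91.982 + -351 + -49.59 = -492.57 kJ/kg
Q = ṁ·Δh = 11.12 kg/s × -492.57 kJ/kg = -5477.4 kJ/s
|Q| = 5477.4 kW = 19719 MJ/h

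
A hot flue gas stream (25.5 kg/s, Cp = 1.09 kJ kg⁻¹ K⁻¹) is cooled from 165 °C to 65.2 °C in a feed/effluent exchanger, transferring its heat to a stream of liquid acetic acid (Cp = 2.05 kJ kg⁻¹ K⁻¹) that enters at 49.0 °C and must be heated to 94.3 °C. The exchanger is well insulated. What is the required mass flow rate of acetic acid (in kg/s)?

Heat released by hot stream: Q = 25.5 × 1.09 × (165 − 65.2) = 2773.9 kJ/s
Energy balance on cold side (adiabatic exchanger): Q = ṁ_c·Cp_c·(T_c,out − T_c,in)
ṁ_c = 2773.9 / [2.05 × (94.3 − 49.0)] = 29.871 kg/s

ṁ_c = 29.9 kg/s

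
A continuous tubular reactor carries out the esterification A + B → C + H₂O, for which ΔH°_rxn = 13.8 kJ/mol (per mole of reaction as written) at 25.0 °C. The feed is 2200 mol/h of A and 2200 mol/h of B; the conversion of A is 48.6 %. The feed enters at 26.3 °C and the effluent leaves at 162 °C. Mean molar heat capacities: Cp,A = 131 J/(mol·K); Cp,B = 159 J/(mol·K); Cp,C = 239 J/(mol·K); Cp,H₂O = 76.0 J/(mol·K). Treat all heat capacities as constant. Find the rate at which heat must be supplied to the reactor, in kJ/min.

Q_in = 1750 kJ/min

Extent of reaction ξ = 0.486 × 2200 = 1069.2 mol/h
Reaction term: ξ·ΔH°_rxn = 1069.2 × 13.8 = 14755 kJ/h
Sensible, feed 26.3→25 °C: -829.4 kJ/h
Outlet flows (mol/h): A 1130.8, B 1130.8, C 1069.2, H₂O 1069.2
Sensible, products 25→162 °C: 91068 kJ/h
Q = ΔH = 104990 kJ/h = 29.165 kW
Heat supplied = 1749.9 kJ/min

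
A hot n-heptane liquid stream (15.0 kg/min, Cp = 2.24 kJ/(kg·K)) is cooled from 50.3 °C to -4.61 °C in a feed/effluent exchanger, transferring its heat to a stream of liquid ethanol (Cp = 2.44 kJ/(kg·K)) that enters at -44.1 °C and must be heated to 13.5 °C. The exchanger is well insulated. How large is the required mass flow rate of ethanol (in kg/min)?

ṁ_c = 13.1 kg/min

Heat released by hot stream: Q = 15.0 × 2.24 × (50.3 − -4.61) = 1845 kJ/min
Energy balance on cold side (adiabatic exchanger): Q = ṁ_c·Cp_c·(T_c,out − T_c,in)
ṁ_c = 1845 / [2.44 × (13.5 − -44.1)] = 13.127 kg/min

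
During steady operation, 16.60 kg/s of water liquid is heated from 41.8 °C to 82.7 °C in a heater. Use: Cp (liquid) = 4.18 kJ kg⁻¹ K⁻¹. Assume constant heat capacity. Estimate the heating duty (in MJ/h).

Q = 10200 MJ/h

Q = ṁ·Cp·ΔT = 16.60 × 4.18 × (82.7 − 41.8) = 2838 kJ/s
Heating duty = 10217 MJ/h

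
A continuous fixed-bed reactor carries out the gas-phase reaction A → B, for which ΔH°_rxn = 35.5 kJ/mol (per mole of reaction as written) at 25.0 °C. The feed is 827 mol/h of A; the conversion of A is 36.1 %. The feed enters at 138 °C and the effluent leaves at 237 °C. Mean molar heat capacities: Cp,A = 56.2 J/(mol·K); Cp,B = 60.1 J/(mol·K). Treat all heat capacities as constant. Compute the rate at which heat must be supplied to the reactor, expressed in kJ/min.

Extent of reaction ξ = 0.361 × 827 = 298.55 mol/h
Reaction term: ξ·ΔH°_rxn = 298.55 × 35.5 = 10598 kJ/h
Sensible, feed 138→25 °C: -5251.9 kJ/h
Outlet flows (mol/h): A 528.45, B 298.55
Sensible, products 25→237 °C: 10100 kJ/h
Q = ΔH = 15447 kJ/h = 4.2907 kW
Heat supplied = 257.44 kJ/min

Q_in = 257 kJ/min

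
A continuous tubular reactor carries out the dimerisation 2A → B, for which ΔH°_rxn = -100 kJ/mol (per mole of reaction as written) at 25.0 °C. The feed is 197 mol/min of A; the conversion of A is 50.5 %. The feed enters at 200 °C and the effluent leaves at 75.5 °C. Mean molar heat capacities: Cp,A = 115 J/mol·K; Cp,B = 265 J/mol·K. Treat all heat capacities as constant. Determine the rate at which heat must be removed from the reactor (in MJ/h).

Q_out = 462 MJ/h

Extent of reaction ξ = 0.505 × 197 / 2 = 49.742 mol/min
Reaction term: ξ·ΔH°_rxn = 49.742 × -100 = -4974.2 kJ/min
Sensible, feed 200→25 °C: -3964.6 kJ/min
Outlet flows (mol/min): A 97.515, B 49.742
Sensible, products 25→75.5 °C: 1232 kJ/min
Q = ΔH = -7706.9 kJ/min = -128.45 kW
Heat removed = 462.41 MJ/h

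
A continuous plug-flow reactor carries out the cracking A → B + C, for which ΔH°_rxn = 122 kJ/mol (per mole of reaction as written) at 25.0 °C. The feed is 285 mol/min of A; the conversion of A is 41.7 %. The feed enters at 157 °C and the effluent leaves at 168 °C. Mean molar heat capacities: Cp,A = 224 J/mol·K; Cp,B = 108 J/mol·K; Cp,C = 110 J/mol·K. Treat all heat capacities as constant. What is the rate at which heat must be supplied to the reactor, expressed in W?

Extent of reaction ξ = 0.417 × 285 = 118.84 mol/min
Reaction term: ξ·ΔH°_rxn = 118.84 × 122 = 14499 kJ/min
Sensible, feed 157→25 °C: -8426.9 kJ/min
Outlet flows (mol/min): A 166.16, B 118.84, C 118.84
Sensible, products 25→168 °C: 9027.2 kJ/min
Q = ΔH = 15099 kJ/min = 251.66 kW
Heat supplied = 251660 W

Q_in = 252000 W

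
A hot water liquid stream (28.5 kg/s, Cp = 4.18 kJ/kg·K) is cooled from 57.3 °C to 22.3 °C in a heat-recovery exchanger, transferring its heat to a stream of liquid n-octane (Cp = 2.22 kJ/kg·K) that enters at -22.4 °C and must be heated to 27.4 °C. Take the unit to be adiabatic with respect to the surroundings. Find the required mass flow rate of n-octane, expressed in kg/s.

Heat released by hot stream: Q = 28.5 × 4.18 × (57.3 − 22.3) = 4169.6 kJ/s
Energy balance on cold side (adiabatic exchanger): Q = ṁ_c·Cp_c·(T_c,out − T_c,in)
ṁ_c = 4169.6 / [2.22 × (27.4 − -22.4)] = 37.714 kg/s

ṁ_c = 37.7 kg/s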